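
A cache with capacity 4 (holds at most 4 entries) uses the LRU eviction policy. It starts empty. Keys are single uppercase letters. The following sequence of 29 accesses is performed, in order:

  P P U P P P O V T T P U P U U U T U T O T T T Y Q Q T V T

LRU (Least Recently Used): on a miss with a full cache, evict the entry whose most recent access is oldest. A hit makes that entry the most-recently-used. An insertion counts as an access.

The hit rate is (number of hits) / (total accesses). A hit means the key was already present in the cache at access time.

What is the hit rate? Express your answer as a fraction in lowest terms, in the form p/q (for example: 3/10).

LRU simulation (capacity=4):
  1. access P: MISS. Cache (LRU->MRU): [P]
  2. access P: HIT. Cache (LRU->MRU): [P]
  3. access U: MISS. Cache (LRU->MRU): [P U]
  4. access P: HIT. Cache (LRU->MRU): [U P]
  5. access P: HIT. Cache (LRU->MRU): [U P]
  6. access P: HIT. Cache (LRU->MRU): [U P]
  7. access O: MISS. Cache (LRU->MRU): [U P O]
  8. access V: MISS. Cache (LRU->MRU): [U P O V]
  9. access T: MISS, evict U. Cache (LRU->MRU): [P O V T]
  10. access T: HIT. Cache (LRU->MRU): [P O V T]
  11. access P: HIT. Cache (LRU->MRU): [O V T P]
  12. access U: MISS, evict O. Cache (LRU->MRU): [V T P U]
  13. access P: HIT. Cache (LRU->MRU): [V T U P]
  14. access U: HIT. Cache (LRU->MRU): [V T P U]
  15. access U: HIT. Cache (LRU->MRU): [V T P U]
  16. access U: HIT. Cache (LRU->MRU): [V T P U]
  17. access T: HIT. Cache (LRU->MRU): [V P U T]
  18. access U: HIT. Cache (LRU->MRU): [V P T U]
  19. access T: HIT. Cache (LRU->MRU): [V P U T]
  20. access O: MISS, evict V. Cache (LRU->MRU): [P U T O]
  21. access T: HIT. Cache (LRU->MRU): [P U O T]
  22. access T: HIT. Cache (LRU->MRU): [P U O T]
  23. access T: HIT. Cache (LRU->MRU): [P U O T]
  24. access Y: MISS, evict P. Cache (LRU->MRU): [U O T Y]
  25. access Q: MISS, evict U. Cache (LRU->MRU): [O T Y Q]
  26. access Q: HIT. Cache (LRU->MRU): [O T Y Q]
  27. access T: HIT. Cache (LRU->MRU): [O Y Q T]
  28. access V: MISS, evict O. Cache (LRU->MRU): [Y Q T V]
  29. access T: HIT. Cache (LRU->MRU): [Y Q V T]
Total: 19 hits, 10 misses, 6 evictions

Hit rate = 19/29

Answer: 19/29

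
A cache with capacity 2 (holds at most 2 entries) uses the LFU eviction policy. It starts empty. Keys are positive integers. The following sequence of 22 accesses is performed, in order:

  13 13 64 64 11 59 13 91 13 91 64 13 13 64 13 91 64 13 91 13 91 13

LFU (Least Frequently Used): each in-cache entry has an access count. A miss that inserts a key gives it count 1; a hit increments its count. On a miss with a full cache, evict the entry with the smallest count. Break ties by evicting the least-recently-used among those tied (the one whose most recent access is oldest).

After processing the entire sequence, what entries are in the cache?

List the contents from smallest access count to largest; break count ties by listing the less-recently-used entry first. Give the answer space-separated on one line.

LFU simulation (capacity=2):
  1. access 13: MISS. Cache: [13(c=1)]
  2. access 13: HIT, count now 2. Cache: [13(c=2)]
  3. access 64: MISS. Cache: [64(c=1) 13(c=2)]
  4. access 64: HIT, count now 2. Cache: [13(c=2) 64(c=2)]
  5. access 11: MISS, evict 13(c=2). Cache: [11(c=1) 64(c=2)]
  6. access 59: MISS, evict 11(c=1). Cache: [59(c=1) 64(c=2)]
  7. access 13: MISS, evict 59(c=1). Cache: [13(c=1) 64(c=2)]
  8. access 91: MISS, evict 13(c=1). Cache: [91(c=1) 64(c=2)]
  9. access 13: MISS, evict 91(c=1). Cache: [13(c=1) 64(c=2)]
  10. access 91: MISS, evict 13(c=1). Cache: [91(c=1) 64(c=2)]
  11. access 64: HIT, count now 3. Cache: [91(c=1) 64(c=3)]
  12. access 13: MISS, evict 91(c=1). Cache: [13(c=1) 64(c=3)]
  13. access 13: HIT, count now 2. Cache: [13(c=2) 64(c=3)]
  14. access 64: HIT, count now 4. Cache: [13(c=2) 64(c=4)]
  15. access 13: HIT, count now 3. Cache: [13(c=3) 64(c=4)]
  16. access 91: MISS, evict 13(c=3). Cache: [91(c=1) 64(c=4)]
  17. access 64: HIT, count now 5. Cache: [91(c=1) 64(c=5)]
  18. access 13: MISS, evict 91(c=1). Cache: [13(c=1) 64(c=5)]
  19. access 91: MISS, evict 13(c=1). Cache: [91(c=1) 64(c=5)]
  20. access 13: MISS, evict 91(c=1). Cache: [13(c=1) 64(c=5)]
  21. access 91: MISS, evict 13(c=1). Cache: [91(c=1) 64(c=5)]
  22. access 13: MISS, evict 91(c=1). Cache: [13(c=1) 64(c=5)]
Total: 7 hits, 15 misses, 13 evictions

Answer: 13 64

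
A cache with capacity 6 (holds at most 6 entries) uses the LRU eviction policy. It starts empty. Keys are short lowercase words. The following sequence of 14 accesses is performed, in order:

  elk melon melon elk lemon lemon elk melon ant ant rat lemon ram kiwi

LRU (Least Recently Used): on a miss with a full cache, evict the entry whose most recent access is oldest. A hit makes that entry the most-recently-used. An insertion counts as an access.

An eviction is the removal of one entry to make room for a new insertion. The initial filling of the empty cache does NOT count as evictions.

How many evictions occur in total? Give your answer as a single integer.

Answer: 1

Derivation:
LRU simulation (capacity=6):
  1. access elk: MISS. Cache (LRU->MRU): [elk]
  2. access melon: MISS. Cache (LRU->MRU): [elk melon]
  3. access melon: HIT. Cache (LRU->MRU): [elk melon]
  4. access elk: HIT. Cache (LRU->MRU): [melon elk]
  5. access lemon: MISS. Cache (LRU->MRU): [melon elk lemon]
  6. access lemon: HIT. Cache (LRU->MRU): [melon elk lemon]
  7. access elk: HIT. Cache (LRU->MRU): [melon lemon elk]
  8. access melon: HIT. Cache (LRU->MRU): [lemon elk melon]
  9. access ant: MISS. Cache (LRU->MRU): [lemon elk melon ant]
  10. access ant: HIT. Cache (LRU->MRU): [lemon elk melon ant]
  11. access rat: MISS. Cache (LRU->MRU): [lemon elk melon ant rat]
  12. access lemon: HIT. Cache (LRU->MRU): [elk melon ant rat lemon]
  13. access ram: MISS. Cache (LRU->MRU): [elk melon ant rat lemon ram]
  14. access kiwi: MISS, evict elk. Cache (LRU->MRU): [melon ant rat lemon ram kiwi]
Total: 7 hits, 7 misses, 1 evictions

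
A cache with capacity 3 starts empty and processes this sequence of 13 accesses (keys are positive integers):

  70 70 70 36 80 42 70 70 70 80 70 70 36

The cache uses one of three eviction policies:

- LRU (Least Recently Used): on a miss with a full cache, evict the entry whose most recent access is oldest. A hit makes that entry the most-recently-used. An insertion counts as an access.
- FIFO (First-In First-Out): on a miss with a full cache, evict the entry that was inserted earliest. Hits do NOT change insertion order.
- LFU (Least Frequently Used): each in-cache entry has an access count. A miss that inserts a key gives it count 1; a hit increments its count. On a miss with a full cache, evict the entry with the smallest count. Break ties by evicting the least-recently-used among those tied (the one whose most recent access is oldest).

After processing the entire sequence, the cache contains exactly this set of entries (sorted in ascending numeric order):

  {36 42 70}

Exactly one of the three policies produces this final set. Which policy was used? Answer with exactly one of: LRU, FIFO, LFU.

Answer: FIFO

Derivation:
Simulating under each policy and comparing final sets:
  LRU: final set = {36 70 80} -> differs
  FIFO: final set = {36 42 70} -> MATCHES target
  LFU: final set = {36 70 80} -> differs
Only FIFO produces the target set.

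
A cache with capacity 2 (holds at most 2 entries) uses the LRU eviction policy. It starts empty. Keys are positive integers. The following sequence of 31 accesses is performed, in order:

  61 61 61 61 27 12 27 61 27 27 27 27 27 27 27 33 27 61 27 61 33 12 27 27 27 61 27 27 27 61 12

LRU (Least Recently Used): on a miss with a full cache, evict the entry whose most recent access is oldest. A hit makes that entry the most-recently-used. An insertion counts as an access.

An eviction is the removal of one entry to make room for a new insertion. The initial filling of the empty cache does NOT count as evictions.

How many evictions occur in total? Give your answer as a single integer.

LRU simulation (capacity=2):
  1. access 61: MISS. Cache (LRU->MRU): [61]
  2. access 61: HIT. Cache (LRU->MRU): [61]
  3. access 61: HIT. Cache (LRU->MRU): [61]
  4. access 61: HIT. Cache (LRU->MRU): [61]
  5. access 27: MISS. Cache (LRU->MRU): [61 27]
  6. access 12: MISS, evict 61. Cache (LRU->MRU): [27 12]
  7. access 27: HIT. Cache (LRU->MRU): [12 27]
  8. access 61: MISS, evict 12. Cache (LRU->MRU): [27 61]
  9. access 27: HIT. Cache (LRU->MRU): [61 27]
  10. access 27: HIT. Cache (LRU->MRU): [61 27]
  11. access 27: HIT. Cache (LRU->MRU): [61 27]
  12. access 27: HIT. Cache (LRU->MRU): [61 27]
  13. access 27: HIT. Cache (LRU->MRU): [61 27]
  14. access 27: HIT. Cache (LRU->MRU): [61 27]
  15. access 27: HIT. Cache (LRU->MRU): [61 27]
  16. access 33: MISS, evict 61. Cache (LRU->MRU): [27 33]
  17. access 27: HIT. Cache (LRU->MRU): [33 27]
  18. access 61: MISS, evict 33. Cache (LRU->MRU): [27 61]
  19. access 27: HIT. Cache (LRU->MRU): [61 27]
  20. access 61: HIT. Cache (LRU->MRU): [27 61]
  21. access 33: MISS, evict 27. Cache (LRU->MRU): [61 33]
  22. access 12: MISS, evict 61. Cache (LRU->MRU): [33 12]
  23. access 27: MISS, evict 33. Cache (LRU->MRU): [12 27]
  24. access 27: HIT. Cache (LRU->MRU): [12 27]
  25. access 27: HIT. Cache (LRU->MRU): [12 27]
  26. access 61: MISS, evict 12. Cache (LRU->MRU): [27 61]
  27. access 27: HIT. Cache (LRU->MRU): [61 27]
  28. access 27: HIT. Cache (LRU->MRU): [61 27]
  29. access 27: HIT. Cache (LRU->MRU): [61 27]
  30. access 61: HIT. Cache (LRU->MRU): [27 61]
  31. access 12: MISS, evict 27. Cache (LRU->MRU): [61 12]
Total: 20 hits, 11 misses, 9 evictions

Answer: 9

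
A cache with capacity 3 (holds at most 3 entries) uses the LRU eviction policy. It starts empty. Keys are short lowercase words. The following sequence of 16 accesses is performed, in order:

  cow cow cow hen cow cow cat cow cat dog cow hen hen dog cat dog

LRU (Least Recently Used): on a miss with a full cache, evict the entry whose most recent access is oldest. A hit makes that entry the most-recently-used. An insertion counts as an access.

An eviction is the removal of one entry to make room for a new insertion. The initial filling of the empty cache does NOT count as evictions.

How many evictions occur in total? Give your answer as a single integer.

LRU simulation (capacity=3):
  1. access cow: MISS. Cache (LRU->MRU): [cow]
  2. access cow: HIT. Cache (LRU->MRU): [cow]
  3. access cow: HIT. Cache (LRU->MRU): [cow]
  4. access hen: MISS. Cache (LRU->MRU): [cow hen]
  5. access cow: HIT. Cache (LRU->MRU): [hen cow]
  6. access cow: HIT. Cache (LRU->MRU): [hen cow]
  7. access cat: MISS. Cache (LRU->MRU): [hen cow cat]
  8. access cow: HIT. Cache (LRU->MRU): [hen cat cow]
  9. access cat: HIT. Cache (LRU->MRU): [hen cow cat]
  10. access dog: MISS, evict hen. Cache (LRU->MRU): [cow cat dog]
  11. access cow: HIT. Cache (LRU->MRU): [cat dog cow]
  12. access hen: MISS, evict cat. Cache (LRU->MRU): [dog cow hen]
  13. access hen: HIT. Cache (LRU->MRU): [dog cow hen]
  14. access dog: HIT. Cache (LRU->MRU): [cow hen dog]
  15. access cat: MISS, evict cow. Cache (LRU->MRU): [hen dog cat]
  16. access dog: HIT. Cache (LRU->MRU): [hen cat dog]
Total: 10 hits, 6 misses, 3 evictions

Answer: 3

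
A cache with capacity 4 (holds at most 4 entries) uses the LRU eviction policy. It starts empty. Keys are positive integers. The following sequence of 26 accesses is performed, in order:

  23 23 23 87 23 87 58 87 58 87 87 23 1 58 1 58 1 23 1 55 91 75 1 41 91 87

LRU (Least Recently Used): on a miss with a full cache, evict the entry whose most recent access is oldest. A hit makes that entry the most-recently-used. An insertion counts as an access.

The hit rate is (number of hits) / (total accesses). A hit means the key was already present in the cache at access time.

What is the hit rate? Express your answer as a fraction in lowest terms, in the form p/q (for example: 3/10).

Answer: 17/26

Derivation:
LRU simulation (capacity=4):
  1. access 23: MISS. Cache (LRU->MRU): [23]
  2. access 23: HIT. Cache (LRU->MRU): [23]
  3. access 23: HIT. Cache (LRU->MRU): [23]
  4. access 87: MISS. Cache (LRU->MRU): [23 87]
  5. access 23: HIT. Cache (LRU->MRU): [87 23]
  6. access 87: HIT. Cache (LRU->MRU): [23 87]
  7. access 58: MISS. Cache (LRU->MRU): [23 87 58]
  8. access 87: HIT. Cache (LRU->MRU): [23 58 87]
  9. access 58: HIT. Cache (LRU->MRU): [23 87 58]
  10. access 87: HIT. Cache (LRU->MRU): [23 58 87]
  11. access 87: HIT. Cache (LRU->MRU): [23 58 87]
  12. access 23: HIT. Cache (LRU->MRU): [58 87 23]
  13. access 1: MISS. Cache (LRU->MRU): [58 87 23 1]
  14. access 58: HIT. Cache (LRU->MRU): [87 23 1 58]
  15. access 1: HIT. Cache (LRU->MRU): [87 23 58 1]
  16. access 58: HIT. Cache (LRU->MRU): [87 23 1 58]
  17. access 1: HIT. Cache (LRU->MRU): [87 23 58 1]
  18. access 23: HIT. Cache (LRU->MRU): [87 58 1 23]
  19. access 1: HIT. Cache (LRU->MRU): [87 58 23 1]
  20. access 55: MISS, evict 87. Cache (LRU->MRU): [58 23 1 55]
  21. access 91: MISS, evict 58. Cache (LRU->MRU): [23 1 55 91]
  22. access 75: MISS, evict 23. Cache (LRU->MRU): [1 55 91 75]
  23. access 1: HIT. Cache (LRU->MRU): [55 91 75 1]
  24. access 41: MISS, evict 55. Cache (LRU->MRU): [91 75 1 41]
  25. access 91: HIT. Cache (LRU->MRU): [75 1 41 91]
  26. access 87: MISS, evict 75. Cache (LRU->MRU): [1 41 91 87]
Total: 17 hits, 9 misses, 5 evictions

Hit rate = 17/26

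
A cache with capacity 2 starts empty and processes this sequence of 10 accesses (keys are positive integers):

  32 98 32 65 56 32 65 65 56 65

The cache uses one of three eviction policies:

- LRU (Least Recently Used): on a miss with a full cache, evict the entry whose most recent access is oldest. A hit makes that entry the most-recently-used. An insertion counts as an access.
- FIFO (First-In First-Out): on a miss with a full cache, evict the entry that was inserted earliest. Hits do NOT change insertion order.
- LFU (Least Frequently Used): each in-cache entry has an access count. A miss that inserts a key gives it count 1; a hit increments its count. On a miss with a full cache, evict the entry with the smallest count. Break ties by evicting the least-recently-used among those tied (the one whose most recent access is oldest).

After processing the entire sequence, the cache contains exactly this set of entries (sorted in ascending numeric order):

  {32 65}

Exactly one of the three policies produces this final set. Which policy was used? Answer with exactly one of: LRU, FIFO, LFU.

Simulating under each policy and comparing final sets:
  LRU: final set = {56 65} -> differs
  FIFO: final set = {56 65} -> differs
  LFU: final set = {32 65} -> MATCHES target
Only LFU produces the target set.

Answer: LFU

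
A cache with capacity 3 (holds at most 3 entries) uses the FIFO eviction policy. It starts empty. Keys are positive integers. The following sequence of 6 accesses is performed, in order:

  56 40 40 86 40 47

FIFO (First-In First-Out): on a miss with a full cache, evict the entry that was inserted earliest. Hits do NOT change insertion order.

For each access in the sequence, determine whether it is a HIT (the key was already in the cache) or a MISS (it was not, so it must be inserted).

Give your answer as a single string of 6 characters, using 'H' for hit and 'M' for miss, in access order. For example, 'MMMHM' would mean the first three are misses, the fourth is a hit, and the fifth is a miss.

FIFO simulation (capacity=3):
  1. access 56: MISS. Cache (old->new): [56]
  2. access 40: MISS. Cache (old->new): [56 40]
  3. access 40: HIT. Cache (old->new): [56 40]
  4. access 86: MISS. Cache (old->new): [56 40 86]
  5. access 40: HIT. Cache (old->new): [56 40 86]
  6. access 47: MISS, evict 56. Cache (old->new): [40 86 47]
Total: 2 hits, 4 misses, 1 evictions

Answer: MMHMHM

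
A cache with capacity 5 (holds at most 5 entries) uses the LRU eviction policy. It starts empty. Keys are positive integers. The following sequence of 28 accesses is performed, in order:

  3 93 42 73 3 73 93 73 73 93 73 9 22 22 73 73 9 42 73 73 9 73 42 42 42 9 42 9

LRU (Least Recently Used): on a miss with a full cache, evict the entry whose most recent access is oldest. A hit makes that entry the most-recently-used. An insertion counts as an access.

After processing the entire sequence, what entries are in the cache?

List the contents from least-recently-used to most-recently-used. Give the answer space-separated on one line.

LRU simulation (capacity=5):
  1. access 3: MISS. Cache (LRU->MRU): [3]
  2. access 93: MISS. Cache (LRU->MRU): [3 93]
  3. access 42: MISS. Cache (LRU->MRU): [3 93 42]
  4. access 73: MISS. Cache (LRU->MRU): [3 93 42 73]
  5. access 3: HIT. Cache (LRU->MRU): [93 42 73 3]
  6. access 73: HIT. Cache (LRU->MRU): [93 42 3 73]
  7. access 93: HIT. Cache (LRU->MRU): [42 3 73 93]
  8. access 73: HIT. Cache (LRU->MRU): [42 3 93 73]
  9. access 73: HIT. Cache (LRU->MRU): [42 3 93 73]
  10. access 93: HIT. Cache (LRU->MRU): [42 3 73 93]
  11. access 73: HIT. Cache (LRU->MRU): [42 3 93 73]
  12. access 9: MISS. Cache (LRU->MRU): [42 3 93 73 9]
  13. access 22: MISS, evict 42. Cache (LRU->MRU): [3 93 73 9 22]
  14. access 22: HIT. Cache (LRU->MRU): [3 93 73 9 22]
  15. access 73: HIT. Cache (LRU->MRU): [3 93 9 22 73]
  16. access 73: HIT. Cache (LRU->MRU): [3 93 9 22 73]
  17. access 9: HIT. Cache (LRU->MRU): [3 93 22 73 9]
  18. access 42: MISS, evict 3. Cache (LRU->MRU): [93 22 73 9 42]
  19. access 73: HIT. Cache (LRU->MRU): [93 22 9 42 73]
  20. access 73: HIT. Cache (LRU->MRU): [93 22 9 42 73]
  21. access 9: HIT. Cache (LRU->MRU): [93 22 42 73 9]
  22. access 73: HIT. Cache (LRU->MRU): [93 22 42 9 73]
  23. access 42: HIT. Cache (LRU->MRU): [93 22 9 73 42]
  24. access 42: HIT. Cache (LRU->MRU): [93 22 9 73 42]
  25. access 42: HIT. Cache (LRU->MRU): [93 22 9 73 42]
  26. access 9: HIT. Cache (LRU->MRU): [93 22 73 42 9]
  27. access 42: HIT. Cache (LRU->MRU): [93 22 73 9 42]
  28. access 9: HIT. Cache (LRU->MRU): [93 22 73 42 9]
Total: 21 hits, 7 misses, 2 evictions

Answer: 93 22 73 42 9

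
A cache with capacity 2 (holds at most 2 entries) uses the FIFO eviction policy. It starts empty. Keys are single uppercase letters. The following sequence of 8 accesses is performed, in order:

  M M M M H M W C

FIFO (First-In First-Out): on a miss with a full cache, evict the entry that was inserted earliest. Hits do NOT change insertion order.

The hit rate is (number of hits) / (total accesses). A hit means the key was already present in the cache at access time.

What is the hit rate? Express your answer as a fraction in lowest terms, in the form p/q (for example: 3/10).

Answer: 1/2

Derivation:
FIFO simulation (capacity=2):
  1. access M: MISS. Cache (old->new): [M]
  2. access M: HIT. Cache (old->new): [M]
  3. access M: HIT. Cache (old->new): [M]
  4. access M: HIT. Cache (old->new): [M]
  5. access H: MISS. Cache (old->new): [M H]
  6. access M: HIT. Cache (old->new): [M H]
  7. access W: MISS, evict M. Cache (old->new): [H W]
  8. access C: MISS, evict H. Cache (old->new): [W C]
Total: 4 hits, 4 misses, 2 evictions

Hit rate = 4/8 = 1/2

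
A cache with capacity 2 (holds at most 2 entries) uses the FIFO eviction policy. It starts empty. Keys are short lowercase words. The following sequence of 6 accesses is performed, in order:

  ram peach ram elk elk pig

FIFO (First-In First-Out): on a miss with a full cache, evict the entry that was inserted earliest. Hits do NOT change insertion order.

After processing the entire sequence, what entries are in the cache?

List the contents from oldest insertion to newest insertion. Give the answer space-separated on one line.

Answer: elk pig

Derivation:
FIFO simulation (capacity=2):
  1. access ram: MISS. Cache (old->new): [ram]
  2. access peach: MISS. Cache (old->new): [ram peach]
  3. access ram: HIT. Cache (old->new): [ram peach]
  4. access elk: MISS, evict ram. Cache (old->new): [peach elk]
  5. access elk: HIT. Cache (old->new): [peach elk]
  6. access pig: MISS, evict peach. Cache (old->new): [elk pig]
Total: 2 hits, 4 misses, 2 evictions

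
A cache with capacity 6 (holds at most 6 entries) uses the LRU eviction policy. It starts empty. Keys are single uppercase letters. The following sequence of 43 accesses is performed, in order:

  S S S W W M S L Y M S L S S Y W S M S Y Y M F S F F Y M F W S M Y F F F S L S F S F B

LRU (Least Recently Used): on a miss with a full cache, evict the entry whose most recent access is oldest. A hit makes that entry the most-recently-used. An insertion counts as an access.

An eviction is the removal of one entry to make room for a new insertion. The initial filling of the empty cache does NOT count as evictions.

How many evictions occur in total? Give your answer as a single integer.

LRU simulation (capacity=6):
  1. access S: MISS. Cache (LRU->MRU): [S]
  2. access S: HIT. Cache (LRU->MRU): [S]
  3. access S: HIT. Cache (LRU->MRU): [S]
  4. access W: MISS. Cache (LRU->MRU): [S W]
  5. access W: HIT. Cache (LRU->MRU): [S W]
  6. access M: MISS. Cache (LRU->MRU): [S W M]
  7. access S: HIT. Cache (LRU->MRU): [W M S]
  8. access L: MISS. Cache (LRU->MRU): [W M S L]
  9. access Y: MISS. Cache (LRU->MRU): [W M S L Y]
  10. access M: HIT. Cache (LRU->MRU): [W S L Y M]
  11. access S: HIT. Cache (LRU->MRU): [W L Y M S]
  12. access L: HIT. Cache (LRU->MRU): [W Y M S L]
  13. access S: HIT. Cache (LRU->MRU): [W Y M L S]
  14. access S: HIT. Cache (LRU->MRU): [W Y M L S]
  15. access Y: HIT. Cache (LRU->MRU): [W M L S Y]
  16. access W: HIT. Cache (LRU->MRU): [M L S Y W]
  17. access S: HIT. Cache (LRU->MRU): [M L Y W S]
  18. access M: HIT. Cache (LRU->MRU): [L Y W S M]
  19. access S: HIT. Cache (LRU->MRU): [L Y W M S]
  20. access Y: HIT. Cache (LRU->MRU): [L W M S Y]
  21. access Y: HIT. Cache (LRU->MRU): [L W M S Y]
  22. access M: HIT. Cache (LRU->MRU): [L W S Y M]
  23. access F: MISS. Cache (LRU->MRU): [L W S Y M F]
  24. access S: HIT. Cache (LRU->MRU): [L W Y M F S]
  25. access F: HIT. Cache (LRU->MRU): [L W Y M S F]
  26. access F: HIT. Cache (LRU->MRU): [L W Y M S F]
  27. access Y: HIT. Cache (LRU->MRU): [L W M S F Y]
  28. access M: HIT. Cache (LRU->MRU): [L W S F Y M]
  29. access F: HIT. Cache (LRU->MRU): [L W S Y M F]
  30. access W: HIT. Cache (LRU->MRU): [L S Y M F W]
  31. access S: HIT. Cache (LRU->MRU): [L Y M F W S]
  32. access M: HIT. Cache (LRU->MRU): [L Y F W S M]
  33. access Y: HIT. Cache (LRU->MRU): [L F W S M Y]
  34. access F: HIT. Cache (LRU->MRU): [L W S M Y F]
  35. access F: HIT. Cache (LRU->MRU): [L W S M Y F]
  36. access F: HIT. Cache (LRU->MRU): [L W S M Y F]
  37. access S: HIT. Cache (LRU->MRU): [L W M Y F S]
  38. access L: HIT. Cache (LRU->MRU): [W M Y F S L]
  39. access S: HIT. Cache (LRU->MRU): [W M Y F L S]
  40. access F: HIT. Cache (LRU->MRU): [W M Y L S F]
  41. access S: HIT. Cache (LRU->MRU): [W M Y L F S]
  42. access F: HIT. Cache (LRU->MRU): [W M Y L S F]
  43. access B: MISS, evict W. Cache (LRU->MRU): [M Y L S F B]
Total: 36 hits, 7 misses, 1 evictions

Answer: 1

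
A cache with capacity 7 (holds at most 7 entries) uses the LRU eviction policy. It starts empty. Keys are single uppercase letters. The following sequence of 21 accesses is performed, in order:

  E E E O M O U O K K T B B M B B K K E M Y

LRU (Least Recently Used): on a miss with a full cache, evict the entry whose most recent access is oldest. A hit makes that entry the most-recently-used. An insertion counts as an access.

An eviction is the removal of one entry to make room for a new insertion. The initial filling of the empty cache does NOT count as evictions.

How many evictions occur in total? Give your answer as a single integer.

Answer: 1

Derivation:
LRU simulation (capacity=7):
  1. access E: MISS. Cache (LRU->MRU): [E]
  2. access E: HIT. Cache (LRU->MRU): [E]
  3. access E: HIT. Cache (LRU->MRU): [E]
  4. access O: MISS. Cache (LRU->MRU): [E O]
  5. access M: MISS. Cache (LRU->MRU): [E O M]
  6. access O: HIT. Cache (LRU->MRU): [E M O]
  7. access U: MISS. Cache (LRU->MRU): [E M O U]
  8. access O: HIT. Cache (LRU->MRU): [E M U O]
  9. access K: MISS. Cache (LRU->MRU): [E M U O K]
  10. access K: HIT. Cache (LRU->MRU): [E M U O K]
  11. access T: MISS. Cache (LRU->MRU): [E M U O K T]
  12. access B: MISS. Cache (LRU->MRU): [E M U O K T B]
  13. access B: HIT. Cache (LRU->MRU): [E M U O K T B]
  14. access M: HIT. Cache (LRU->MRU): [E U O K T B M]
  15. access B: HIT. Cache (LRU->MRU): [E U O K T M B]
  16. access B: HIT. Cache (LRU->MRU): [E U O K T M B]
  17. access K: HIT. Cache (LRU->MRU): [E U O T M B K]
  18. access K: HIT. Cache (LRU->MRU): [E U O T M B K]
  19. access E: HIT. Cache (LRU->MRU): [U O T M B K E]
  20. access M: HIT. Cache (LRU->MRU): [U O T B K E M]
  21. access Y: MISS, evict U. Cache (LRU->MRU): [O T B K E M Y]
Total: 13 hits, 8 misses, 1 evictions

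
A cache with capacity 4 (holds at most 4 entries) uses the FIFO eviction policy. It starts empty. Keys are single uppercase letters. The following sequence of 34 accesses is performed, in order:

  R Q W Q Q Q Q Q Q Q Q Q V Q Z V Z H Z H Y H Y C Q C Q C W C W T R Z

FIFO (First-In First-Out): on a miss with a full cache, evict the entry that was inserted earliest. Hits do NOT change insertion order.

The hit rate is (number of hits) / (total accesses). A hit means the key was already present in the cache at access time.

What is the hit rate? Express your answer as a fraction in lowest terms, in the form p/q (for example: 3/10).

FIFO simulation (capacity=4):
  1. access R: MISS. Cache (old->new): [R]
  2. access Q: MISS. Cache (old->new): [R Q]
  3. access W: MISS. Cache (old->new): [R Q W]
  4. access Q: HIT. Cache (old->new): [R Q W]
  5. access Q: HIT. Cache (old->new): [R Q W]
  6. access Q: HIT. Cache (old->new): [R Q W]
  7. access Q: HIT. Cache (old->new): [R Q W]
  8. access Q: HIT. Cache (old->new): [R Q W]
  9. access Q: HIT. Cache (old->new): [R Q W]
  10. access Q: HIT. Cache (old->new): [R Q W]
  11. access Q: HIT. Cache (old->new): [R Q W]
  12. access Q: HIT. Cache (old->new): [R Q W]
  13. access V: MISS. Cache (old->new): [R Q W V]
  14. access Q: HIT. Cache (old->new): [R Q W V]
  15. access Z: MISS, evict R. Cache (old->new): [Q W V Z]
  16. access V: HIT. Cache (old->new): [Q W V Z]
  17. access Z: HIT. Cache (old->new): [Q W V Z]
  18. access H: MISS, evict Q. Cache (old->new): [W V Z H]
  19. access Z: HIT. Cache (old->new): [W V Z H]
  20. access H: HIT. Cache (old->new): [W V Z H]
  21. access Y: MISS, evict W. Cache (old->new): [V Z H Y]
  22. access H: HIT. Cache (old->new): [V Z H Y]
  23. access Y: HIT. Cache (old->new): [V Z H Y]
  24. access C: MISS, evict V. Cache (old->new): [Z H Y C]
  25. access Q: MISS, evict Z. Cache (old->new): [H Y C Q]
  26. access C: HIT. Cache (old->new): [H Y C Q]
  27. access Q: HIT. Cache (old->new): [H Y C Q]
  28. access C: HIT. Cache (old->new): [H Y C Q]
  29. access W: MISS, evict H. Cache (old->new): [Y C Q W]
  30. access C: HIT. Cache (old->new): [Y C Q W]
  31. access W: HIT. Cache (old->new): [Y C Q W]
  32. access T: MISS, evict Y. Cache (old->new): [C Q W T]
  33. access R: MISS, evict C. Cache (old->new): [Q W T R]
  34. access Z: MISS, evict Q. Cache (old->new): [W T R Z]
Total: 21 hits, 13 misses, 9 evictions

Hit rate = 21/34

Answer: 21/34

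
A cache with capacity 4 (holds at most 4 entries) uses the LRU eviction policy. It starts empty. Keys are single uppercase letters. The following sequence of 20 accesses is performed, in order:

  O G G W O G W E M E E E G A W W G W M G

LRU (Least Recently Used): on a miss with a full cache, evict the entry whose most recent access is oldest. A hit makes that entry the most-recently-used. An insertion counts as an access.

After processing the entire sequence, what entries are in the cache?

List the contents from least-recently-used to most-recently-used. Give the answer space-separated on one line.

Answer: A W M G

Derivation:
LRU simulation (capacity=4):
  1. access O: MISS. Cache (LRU->MRU): [O]
  2. access G: MISS. Cache (LRU->MRU): [O G]
  3. access G: HIT. Cache (LRU->MRU): [O G]
  4. access W: MISS. Cache (LRU->MRU): [O G W]
  5. access O: HIT. Cache (LRU->MRU): [G W O]
  6. access G: HIT. Cache (LRU->MRU): [W O G]
  7. access W: HIT. Cache (LRU->MRU): [O G W]
  8. access E: MISS. Cache (LRU->MRU): [O G W E]
  9. access M: MISS, evict O. Cache (LRU->MRU): [G W E M]
  10. access E: HIT. Cache (LRU->MRU): [G W M E]
  11. access E: HIT. Cache (LRU->MRU): [G W M E]
  12. access E: HIT. Cache (LRU->MRU): [G W M E]
  13. access G: HIT. Cache (LRU->MRU): [W M E G]
  14. access A: MISS, evict W. Cache (LRU->MRU): [M E G A]
  15. access W: MISS, evict M. Cache (LRU->MRU): [E G A W]
  16. access W: HIT. Cache (LRU->MRU): [E G A W]
  17. access G: HIT. Cache (LRU->MRU): [E A W G]
  18. access W: HIT. Cache (LRU->MRU): [E A G W]
  19. access M: MISS, evict E. Cache (LRU->MRU): [A G W M]
  20. access G: HIT. Cache (LRU->MRU): [A W M G]
Total: 12 hits, 8 misses, 4 evictions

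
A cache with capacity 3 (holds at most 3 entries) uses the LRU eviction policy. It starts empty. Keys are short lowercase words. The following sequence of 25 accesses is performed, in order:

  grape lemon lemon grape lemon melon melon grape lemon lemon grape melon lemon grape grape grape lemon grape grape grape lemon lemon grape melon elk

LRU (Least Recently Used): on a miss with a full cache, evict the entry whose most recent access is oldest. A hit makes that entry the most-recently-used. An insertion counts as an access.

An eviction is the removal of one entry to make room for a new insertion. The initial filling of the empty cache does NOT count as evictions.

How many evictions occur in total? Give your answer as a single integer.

LRU simulation (capacity=3):
  1. access grape: MISS. Cache (LRU->MRU): [grape]
  2. access lemon: MISS. Cache (LRU->MRU): [grape lemon]
  3. access lemon: HIT. Cache (LRU->MRU): [grape lemon]
  4. access grape: HIT. Cache (LRU->MRU): [lemon grape]
  5. access lemon: HIT. Cache (LRU->MRU): [grape lemon]
  6. access melon: MISS. Cache (LRU->MRU): [grape lemon melon]
  7. access melon: HIT. Cache (LRU->MRU): [grape lemon melon]
  8. access grape: HIT. Cache (LRU->MRU): [lemon melon grape]
  9. access lemon: HIT. Cache (LRU->MRU): [melon grape lemon]
  10. access lemon: HIT. Cache (LRU->MRU): [melon grape lemon]
  11. access grape: HIT. Cache (LRU->MRU): [melon lemon grape]
  12. access melon: HIT. Cache (LRU->MRU): [lemon grape melon]
  13. access lemon: HIT. Cache (LRU->MRU): [grape melon lemon]
  14. access grape: HIT. Cache (LRU->MRU): [melon lemon grape]
  15. access grape: HIT. Cache (LRU->MRU): [melon lemon grape]
  16. access grape: HIT. Cache (LRU->MRU): [melon lemon grape]
  17. access lemon: HIT. Cache (LRU->MRU): [melon grape lemon]
  18. access grape: HIT. Cache (LRU->MRU): [melon lemon grape]
  19. access grape: HIT. Cache (LRU->MRU): [melon lemon grape]
  20. access grape: HIT. Cache (LRU->MRU): [melon lemon grape]
  21. access lemon: HIT. Cache (LRU->MRU): [melon grape lemon]
  22. access lemon: HIT. Cache (LRU->MRU): [melon grape lemon]
  23. access grape: HIT. Cache (LRU->MRU): [melon lemon grape]
  24. access melon: HIT. Cache (LRU->MRU): [lemon grape melon]
  25. access elk: MISS, evict lemon. Cache (LRU->MRU): [grape melon elk]
Total: 21 hits, 4 misses, 1 evictions

Answer: 1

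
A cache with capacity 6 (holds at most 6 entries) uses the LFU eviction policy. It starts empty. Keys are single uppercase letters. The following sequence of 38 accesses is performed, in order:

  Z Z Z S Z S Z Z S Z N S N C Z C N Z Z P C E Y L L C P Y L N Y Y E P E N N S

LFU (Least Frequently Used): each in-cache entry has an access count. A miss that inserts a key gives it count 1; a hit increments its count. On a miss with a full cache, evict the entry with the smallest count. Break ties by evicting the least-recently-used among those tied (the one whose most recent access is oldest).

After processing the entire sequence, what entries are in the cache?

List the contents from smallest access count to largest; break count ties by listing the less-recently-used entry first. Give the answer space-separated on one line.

LFU simulation (capacity=6):
  1. access Z: MISS. Cache: [Z(c=1)]
  2. access Z: HIT, count now 2. Cache: [Z(c=2)]
  3. access Z: HIT, count now 3. Cache: [Z(c=3)]
  4. access S: MISS. Cache: [S(c=1) Z(c=3)]
  5. access Z: HIT, count now 4. Cache: [S(c=1) Z(c=4)]
  6. access S: HIT, count now 2. Cache: [S(c=2) Z(c=4)]
  7. access Z: HIT, count now 5. Cache: [S(c=2) Z(c=5)]
  8. access Z: HIT, count now 6. Cache: [S(c=2) Z(c=6)]
  9. access S: HIT, count now 3. Cache: [S(c=3) Z(c=6)]
  10. access Z: HIT, count now 7. Cache: [S(c=3) Z(c=7)]
  11. access N: MISS. Cache: [N(c=1) S(c=3) Z(c=7)]
  12. access S: HIT, count now 4. Cache: [N(c=1) S(c=4) Z(c=7)]
  13. access N: HIT, count now 2. Cache: [N(c=2) S(c=4) Z(c=7)]
  14. access C: MISS. Cache: [C(c=1) N(c=2) S(c=4) Z(c=7)]
  15. access Z: HIT, count now 8. Cache: [C(c=1) N(c=2) S(c=4) Z(c=8)]
  16. access C: HIT, count now 2. Cache: [N(c=2) C(c=2) S(c=4) Z(c=8)]
  17. access N: HIT, count now 3. Cache: [C(c=2) N(c=3) S(c=4) Z(c=8)]
  18. access Z: HIT, count now 9. Cache: [C(c=2) N(c=3) S(c=4) Z(c=9)]
  19. access Z: HIT, count now 10. Cache: [C(c=2) N(c=3) S(c=4) Z(c=10)]
  20. access P: MISS. Cache: [P(c=1) C(c=2) N(c=3) S(c=4) Z(c=10)]
  21. access C: HIT, count now 3. Cache: [P(c=1) N(c=3) C(c=3) S(c=4) Z(c=10)]
  22. access E: MISS. Cache: [P(c=1) E(c=1) N(c=3) C(c=3) S(c=4) Z(c=10)]
  23. access Y: MISS, evict P(c=1). Cache: [E(c=1) Y(c=1) N(c=3) C(c=3) S(c=4) Z(c=10)]
  24. access L: MISS, evict E(c=1). Cache: [Y(c=1) L(c=1) N(c=3) C(c=3) S(c=4) Z(c=10)]
  25. access L: HIT, count now 2. Cache: [Y(c=1) L(c=2) N(c=3) C(c=3) S(c=4) Z(c=10)]
  26. access C: HIT, count now 4. Cache: [Y(c=1) L(c=2) N(c=3) S(c=4) C(c=4) Z(c=10)]
  27. access P: MISS, evict Y(c=1). Cache: [P(c=1) L(c=2) N(c=3) S(c=4) C(c=4) Z(c=10)]
  28. access Y: MISS, evict P(c=1). Cache: [Y(c=1) L(c=2) N(c=3) S(c=4) C(c=4) Z(c=10)]
  29. access L: HIT, count now 3. Cache: [Y(c=1) N(c=3) L(c=3) S(c=4) C(c=4) Z(c=10)]
  30. access N: HIT, count now 4. Cache: [Y(c=1) L(c=3) S(c=4) C(c=4) N(c=4) Z(c=10)]
  31. access Y: HIT, count now 2. Cache: [Y(c=2) L(c=3) S(c=4) C(c=4) N(c=4) Z(c=10)]
  32. access Y: HIT, count now 3. Cache: [L(c=3) Y(c=3) S(c=4) C(c=4) N(c=4) Z(c=10)]
  33. access E: MISS, evict L(c=3). Cache: [E(c=1) Y(c=3) S(c=4) C(c=4) N(c=4) Z(c=10)]
  34. access P: MISS, evict E(c=1). Cache: [P(c=1) Y(c=3) S(c=4) C(c=4) N(c=4) Z(c=10)]
  35. access E: MISS, evict P(c=1). Cache: [E(c=1) Y(c=3) S(c=4) C(c=4) N(c=4) Z(c=10)]
  36. access N: HIT, count now 5. Cache: [E(c=1) Y(c=3) S(c=4) C(c=4) N(c=5) Z(c=10)]
  37. access N: HIT, count now 6. Cache: [E(c=1) Y(c=3) S(c=4) C(c=4) N(c=6) Z(c=10)]
  38. access S: HIT, count now 5. Cache: [E(c=1) Y(c=3) C(c=4) S(c=5) N(c=6) Z(c=10)]
Total: 25 hits, 13 misses, 7 evictions

Answer: E Y C S N Z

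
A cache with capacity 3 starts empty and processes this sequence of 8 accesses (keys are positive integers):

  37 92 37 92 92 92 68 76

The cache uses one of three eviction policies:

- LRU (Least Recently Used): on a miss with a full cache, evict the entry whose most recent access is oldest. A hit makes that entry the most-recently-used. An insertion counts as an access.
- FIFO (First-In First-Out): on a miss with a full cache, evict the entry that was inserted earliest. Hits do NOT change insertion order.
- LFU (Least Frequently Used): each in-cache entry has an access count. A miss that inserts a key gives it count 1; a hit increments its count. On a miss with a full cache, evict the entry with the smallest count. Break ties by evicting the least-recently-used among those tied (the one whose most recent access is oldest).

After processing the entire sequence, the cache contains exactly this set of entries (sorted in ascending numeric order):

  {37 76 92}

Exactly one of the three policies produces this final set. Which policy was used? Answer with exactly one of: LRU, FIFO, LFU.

Simulating under each policy and comparing final sets:
  LRU: final set = {68 76 92} -> differs
  FIFO: final set = {68 76 92} -> differs
  LFU: final set = {37 76 92} -> MATCHES target
Only LFU produces the target set.

Answer: LFU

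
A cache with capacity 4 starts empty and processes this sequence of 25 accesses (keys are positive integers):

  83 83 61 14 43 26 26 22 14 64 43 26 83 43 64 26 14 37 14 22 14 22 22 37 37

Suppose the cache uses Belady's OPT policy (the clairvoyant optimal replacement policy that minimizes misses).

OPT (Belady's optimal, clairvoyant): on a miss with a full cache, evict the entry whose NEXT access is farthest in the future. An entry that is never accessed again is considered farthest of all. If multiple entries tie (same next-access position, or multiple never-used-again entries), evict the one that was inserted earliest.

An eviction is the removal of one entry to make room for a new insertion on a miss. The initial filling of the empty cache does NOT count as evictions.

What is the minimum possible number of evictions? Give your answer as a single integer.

OPT (Belady) simulation (capacity=4):
  1. access 83: MISS. Cache: [83]
  2. access 83: HIT. Next use of 83: step 13. Cache: [83]
  3. access 61: MISS. Cache: [83 61]
  4. access 14: MISS. Cache: [83 61 14]
  5. access 43: MISS. Cache: [83 61 14 43]
  6. access 26: MISS, evict 61 (next use: never). Cache: [83 14 43 26]
  7. access 26: HIT. Next use of 26: step 12. Cache: [83 14 43 26]
  8. access 22: MISS, evict 83 (next use: step 13). Cache: [14 43 26 22]
  9. access 14: HIT. Next use of 14: step 17. Cache: [14 43 26 22]
  10. access 64: MISS, evict 22 (next use: step 20). Cache: [14 43 26 64]
  11. access 43: HIT. Next use of 43: step 14. Cache: [14 43 26 64]
  12. access 26: HIT. Next use of 26: step 16. Cache: [14 43 26 64]
  13. access 83: MISS, evict 14 (next use: step 17). Cache: [43 26 64 83]
  14. access 43: HIT. Next use of 43: never. Cache: [43 26 64 83]
  15. access 64: HIT. Next use of 64: never. Cache: [43 26 64 83]
  16. access 26: HIT. Next use of 26: never. Cache: [43 26 64 83]
  17. access 14: MISS, evict 43 (next use: never). Cache: [26 64 83 14]
  18. access 37: MISS, evict 26 (next use: never). Cache: [64 83 14 37]
  19. access 14: HIT. Next use of 14: step 21. Cache: [64 83 14 37]
  20. access 22: MISS, evict 64 (next use: never). Cache: [83 14 37 22]
  21. access 14: HIT. Next use of 14: never. Cache: [83 14 37 22]
  22. access 22: HIT. Next use of 22: step 23. Cache: [83 14 37 22]
  23. access 22: HIT. Next use of 22: never. Cache: [83 14 37 22]
  24. access 37: HIT. Next use of 37: step 25. Cache: [83 14 37 22]
  25. access 37: HIT. Next use of 37: never. Cache: [83 14 37 22]
Total: 14 hits, 11 misses, 7 evictions

Answer: 7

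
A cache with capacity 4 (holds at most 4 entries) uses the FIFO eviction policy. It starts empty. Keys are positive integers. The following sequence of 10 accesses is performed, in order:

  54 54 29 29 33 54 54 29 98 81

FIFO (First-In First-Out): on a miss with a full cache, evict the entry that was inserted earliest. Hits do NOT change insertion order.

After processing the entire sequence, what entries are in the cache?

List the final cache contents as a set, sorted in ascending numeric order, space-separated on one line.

FIFO simulation (capacity=4):
  1. access 54: MISS. Cache (old->new): [54]
  2. access 54: HIT. Cache (old->new): [54]
  3. access 29: MISS. Cache (old->new): [54 29]
  4. access 29: HIT. Cache (old->new): [54 29]
  5. access 33: MISS. Cache (old->new): [54 29 33]
  6. access 54: HIT. Cache (old->new): [54 29 33]
  7. access 54: HIT. Cache (old->new): [54 29 33]
  8. access 29: HIT. Cache (old->new): [54 29 33]
  9. access 98: MISS. Cache (old->new): [54 29 33 98]
  10. access 81: MISS, evict 54. Cache (old->new): [29 33 98 81]
Total: 5 hits, 5 misses, 1 evictions

Answer: 29 33 81 98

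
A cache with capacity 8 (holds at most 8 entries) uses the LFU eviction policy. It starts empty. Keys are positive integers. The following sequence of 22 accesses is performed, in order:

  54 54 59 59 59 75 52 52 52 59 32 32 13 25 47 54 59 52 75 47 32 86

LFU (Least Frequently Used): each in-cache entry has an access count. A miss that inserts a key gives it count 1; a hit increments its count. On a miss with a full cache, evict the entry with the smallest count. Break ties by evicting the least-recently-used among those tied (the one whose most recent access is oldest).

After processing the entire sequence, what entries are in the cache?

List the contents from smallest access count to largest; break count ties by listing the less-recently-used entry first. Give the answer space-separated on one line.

LFU simulation (capacity=8):
  1. access 54: MISS. Cache: [54(c=1)]
  2. access 54: HIT, count now 2. Cache: [54(c=2)]
  3. access 59: MISS. Cache: [59(c=1) 54(c=2)]
  4. access 59: HIT, count now 2. Cache: [54(c=2) 59(c=2)]
  5. access 59: HIT, count now 3. Cache: [54(c=2) 59(c=3)]
  6. access 75: MISS. Cache: [75(c=1) 54(c=2) 59(c=3)]
  7. access 52: MISS. Cache: [75(c=1) 52(c=1) 54(c=2) 59(c=3)]
  8. access 52: HIT, count now 2. Cache: [75(c=1) 54(c=2) 52(c=2) 59(c=3)]
  9. access 52: HIT, count now 3. Cache: [75(c=1) 54(c=2) 59(c=3) 52(c=3)]
  10. access 59: HIT, count now 4. Cache: [75(c=1) 54(c=2) 52(c=3) 59(c=4)]
  11. access 32: MISS. Cache: [75(c=1) 32(c=1) 54(c=2) 52(c=3) 59(c=4)]
  12. access 32: HIT, count now 2. Cache: [75(c=1) 54(c=2) 32(c=2) 52(c=3) 59(c=4)]
  13. access 13: MISS. Cache: [75(c=1) 13(c=1) 54(c=2) 32(c=2) 52(c=3) 59(c=4)]
  14. access 25: MISS. Cache: [75(c=1) 13(c=1) 25(c=1) 54(c=2) 32(c=2) 52(c=3) 59(c=4)]
  15. access 47: MISS. Cache: [75(c=1) 13(c=1) 25(c=1) 47(c=1) 54(c=2) 32(c=2) 52(c=3) 59(c=4)]
  16. access 54: HIT, count now 3. Cache: [75(c=1) 13(c=1) 25(c=1) 47(c=1) 32(c=2) 52(c=3) 54(c=3) 59(c=4)]
  17. access 59: HIT, count now 5. Cache: [75(c=1) 13(c=1) 25(c=1) 47(c=1) 32(c=2) 52(c=3) 54(c=3) 59(c=5)]
  18. access 52: HIT, count now 4. Cache: [75(c=1) 13(c=1) 25(c=1) 47(c=1) 32(c=2) 54(c=3) 52(c=4) 59(c=5)]
  19. access 75: HIT, count now 2. Cache: [13(c=1) 25(c=1) 47(c=1) 32(c=2) 75(c=2) 54(c=3) 52(c=4) 59(c=5)]
  20. access 47: HIT, count now 2. Cache: [13(c=1) 25(c=1) 32(c=2) 75(c=2) 47(c=2) 54(c=3) 52(c=4) 59(c=5)]
  21. access 32: HIT, count now 3. Cache: [13(c=1) 25(c=1) 75(c=2) 47(c=2) 54(c=3) 32(c=3) 52(c=4) 59(c=5)]
  22. access 86: MISS, evict 13(c=1). Cache: [25(c=1) 86(c=1) 75(c=2) 47(c=2) 54(c=3) 32(c=3) 52(c=4) 59(c=5)]
Total: 13 hits, 9 misses, 1 evictions

Answer: 25 86 75 47 54 32 52 59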